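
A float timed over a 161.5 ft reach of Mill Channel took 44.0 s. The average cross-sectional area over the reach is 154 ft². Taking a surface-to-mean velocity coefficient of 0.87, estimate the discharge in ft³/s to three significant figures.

v_surface = L / t̄ = 161.5 / 44 = 3.670 ft/s
v_mean = 0.87 × 3.670 = 3.193 ft/s
Q = A × v_mean = 154 × 3.193 = 491.8 ft³/s

492 ft³/s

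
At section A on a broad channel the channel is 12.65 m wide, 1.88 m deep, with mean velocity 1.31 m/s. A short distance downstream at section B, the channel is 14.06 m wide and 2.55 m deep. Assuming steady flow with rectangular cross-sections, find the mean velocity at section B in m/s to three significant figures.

Q = A₁V₁ = (12.65×1.88) × 1.31 = 31.15 m³/s
A₂ = 14.06 × 2.55 = 35.85 m²
V₂ = Q/A₂ = 31.15/35.85 = 0.8689 m/s

0.869 m/s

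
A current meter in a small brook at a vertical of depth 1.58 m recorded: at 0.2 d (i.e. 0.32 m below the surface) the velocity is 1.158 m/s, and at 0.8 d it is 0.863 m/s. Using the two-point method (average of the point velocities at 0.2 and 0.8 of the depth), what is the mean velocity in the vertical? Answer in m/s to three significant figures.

v̄ = (1.158 + 0.863) / 2 = 1.011 m/s

1.01 m/s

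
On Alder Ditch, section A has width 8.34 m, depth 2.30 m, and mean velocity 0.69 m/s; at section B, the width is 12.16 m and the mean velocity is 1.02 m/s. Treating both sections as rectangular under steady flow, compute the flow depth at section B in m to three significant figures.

1.07 m

Q = A₁V₁ = (8.34×2.30) × 0.69 = 13.24 m³/s
d₂ = Q/(b₂ V₂) = 13.24/(12.16×1.02) = 1.067 m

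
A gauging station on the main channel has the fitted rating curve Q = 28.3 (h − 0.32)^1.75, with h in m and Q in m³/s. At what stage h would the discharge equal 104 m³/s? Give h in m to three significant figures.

2.42 m

h − h₀ = (Q/C)^(1/b) = (104/28.3)^(1/1.75) = 2.104 m
h = 0.32 + 2.104 = 2.424 m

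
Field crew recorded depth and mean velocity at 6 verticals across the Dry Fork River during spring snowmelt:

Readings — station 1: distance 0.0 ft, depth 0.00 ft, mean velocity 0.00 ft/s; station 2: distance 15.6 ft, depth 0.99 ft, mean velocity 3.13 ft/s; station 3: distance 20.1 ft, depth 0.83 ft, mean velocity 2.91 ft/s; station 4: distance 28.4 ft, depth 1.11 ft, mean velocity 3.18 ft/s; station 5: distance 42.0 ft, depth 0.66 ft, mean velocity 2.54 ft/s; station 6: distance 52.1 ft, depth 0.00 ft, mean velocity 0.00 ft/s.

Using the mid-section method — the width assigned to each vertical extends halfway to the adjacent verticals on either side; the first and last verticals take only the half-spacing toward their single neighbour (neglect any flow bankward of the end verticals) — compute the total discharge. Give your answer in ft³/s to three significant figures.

105 ft³/s

w_2 = (20.1 − 0.0)/2 = 10.05 ft; q_2 = 3.13 × 0.99 × 10.05 = 31.14 ft³/s
w_3 = (28.4 − 15.6)/2 = 6.4 ft; q_3 = 2.91 × 0.83 × 6.4 = 15.46 ft³/s
w_4 = (42.0 − 20.1)/2 = 10.95 ft; q_4 = 3.18 × 1.11 × 10.95 = 38.65 ft³/s
w_5 = (52.1 − 28.4)/2 = 11.85 ft; q_5 = 2.54 × 0.66 × 11.85 = 19.87 ft³/s
Stations 1, 6 contribute zero (depth or velocity is 0).
Q = Σ qᵢ = 105.1 ft³/s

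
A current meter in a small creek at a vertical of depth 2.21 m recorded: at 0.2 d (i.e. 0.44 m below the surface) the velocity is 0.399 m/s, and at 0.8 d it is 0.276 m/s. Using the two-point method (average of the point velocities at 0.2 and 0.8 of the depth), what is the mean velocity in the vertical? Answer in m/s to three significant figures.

v̄ = (0.399 + 0.276) / 2 = 0.3375 m/s

0.338 m/s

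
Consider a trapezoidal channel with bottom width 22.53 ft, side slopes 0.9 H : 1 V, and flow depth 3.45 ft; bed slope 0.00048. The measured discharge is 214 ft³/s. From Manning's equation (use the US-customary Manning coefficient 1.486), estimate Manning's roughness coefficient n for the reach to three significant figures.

0.0266

A = (b + z·y)·y = (22.53 + 0.9×3.45)×3.45 = 88.44 ft²
P = b + 2y√(1+z²) = 22.53 + 2×3.45×√(1+0.9²) = 31.81 ft
R = A/P = 88.44/31.81 = 2.780 ft
n = (1.486/Q)·A·R^(2/3)·S^(1/2) = (1.486/214) × 88.44 × 1.977 × 0.02191 = 0.02660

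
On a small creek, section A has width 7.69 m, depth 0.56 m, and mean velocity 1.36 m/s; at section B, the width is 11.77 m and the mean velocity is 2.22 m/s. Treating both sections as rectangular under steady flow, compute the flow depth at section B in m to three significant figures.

Q = A₁V₁ = (7.69×0.56) × 1.36 = 5.857 m³/s
d₂ = Q/(b₂ V₂) = 5.857/(11.77×2.22) = 0.2241 m

0.224 m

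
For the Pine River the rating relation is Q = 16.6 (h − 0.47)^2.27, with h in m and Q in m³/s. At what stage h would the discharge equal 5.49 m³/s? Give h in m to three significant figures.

h − h₀ = (Q/C)^(1/b) = (5.49/16.6)^(1/2.27) = 0.6142 m
h = 0.47 + 0.6142 = 1.084 m

1.08 m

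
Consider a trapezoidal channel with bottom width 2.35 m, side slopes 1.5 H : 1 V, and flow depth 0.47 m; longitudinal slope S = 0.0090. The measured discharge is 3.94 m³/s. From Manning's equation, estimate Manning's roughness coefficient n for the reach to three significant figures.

0.0173

A = (b + z·y)·y = (2.35 + 1.5×0.47)×0.47 = 1.436 m²
P = b + 2y√(1+z²) = 2.35 + 2×0.47×√(1+1.5²) = 4.045 m
R = A/P = 1.436/4.045 = 0.3550 m
n = (1/Q)·A·R^(2/3)·S^(1/2) = (1/3.94) × 1.436 × 0.5014 × 0.09487 = 0.01733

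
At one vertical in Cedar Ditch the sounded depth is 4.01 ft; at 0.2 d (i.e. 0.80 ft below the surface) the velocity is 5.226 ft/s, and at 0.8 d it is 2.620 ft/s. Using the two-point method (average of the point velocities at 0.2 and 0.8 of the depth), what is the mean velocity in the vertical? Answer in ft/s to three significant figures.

3.92 ft/s

v̄ = (5.226 + 2.620) / 2 = 3.923 ft/s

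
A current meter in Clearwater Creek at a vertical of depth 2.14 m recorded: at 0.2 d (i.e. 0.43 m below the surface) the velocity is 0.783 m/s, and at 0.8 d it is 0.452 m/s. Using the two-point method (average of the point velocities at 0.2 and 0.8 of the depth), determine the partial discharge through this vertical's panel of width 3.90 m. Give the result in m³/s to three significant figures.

5.15 m³/s

v̄ = (0.783 + 0.452) / 2 = 0.6175 m/s
q = v̄ × d × w = 0.6175 × 2.14 × 3.90 = 5.154 m³/s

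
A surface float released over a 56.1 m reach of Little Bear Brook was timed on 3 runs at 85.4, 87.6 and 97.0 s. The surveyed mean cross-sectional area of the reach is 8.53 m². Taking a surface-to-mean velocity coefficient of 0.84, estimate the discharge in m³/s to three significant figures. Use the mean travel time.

4.47 m³/s

t̄ = (85.4 + 87.6 + 97.0) / 3 = 90 s
v_surface = L / t̄ = 56.1 / 90 = 0.6233 m/s
v_mean = 0.84 × 0.6233 = 0.5236 m/s
Q = A × v_mean = 8.53 × 0.5236 = 4.466 m³/s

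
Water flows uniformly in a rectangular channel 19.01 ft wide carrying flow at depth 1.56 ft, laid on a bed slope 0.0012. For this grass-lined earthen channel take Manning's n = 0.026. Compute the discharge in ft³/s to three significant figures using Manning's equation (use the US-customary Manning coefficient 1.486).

71.4 ft³/s

A = b·y = 19.01 × 1.56 = 29.66 ft²
P = b + 2y = 19.01 + 2×1.56 = 22.13 ft
R = A/P = 29.66/22.13 = 1.340 ft
Q = (1.486/n)·A·R^(2/3)·S^(1/2) = (1.486/0.026) × 29.66 × 1.340^(2/3) × 0.0012^(1/2) = 71.37 ft³/s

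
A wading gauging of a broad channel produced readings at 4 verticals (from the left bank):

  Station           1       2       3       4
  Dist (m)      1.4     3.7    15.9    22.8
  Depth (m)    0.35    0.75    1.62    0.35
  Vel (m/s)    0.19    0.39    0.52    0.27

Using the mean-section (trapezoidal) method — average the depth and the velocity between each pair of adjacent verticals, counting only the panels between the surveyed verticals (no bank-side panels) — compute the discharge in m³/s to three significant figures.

9.63 m³/s

Panel 1-2: Δb = 2.3 m, d̄ = (0.35+0.75)/2 = 0.55, v̄ = (0.19+0.39)/2 = 0.29 → q = 2.3×0.55×0.29 = 0.3669 m³/s
Panel 2-3: Δb = 12.2 m, d̄ = (0.75+1.62)/2 = 1.185, v̄ = (0.39+0.52)/2 = 0.455 → q = 12.2×1.185×0.455 = 6.578 m³/s
Panel 3-4: Δb = 6.9 m, d̄ = (1.62+0.35)/2 = 0.985, v̄ = (0.52+0.27)/2 = 0.395 → q = 6.9×0.985×0.395 = 2.685 m³/s
Q = Σ q = 9.629 m³/s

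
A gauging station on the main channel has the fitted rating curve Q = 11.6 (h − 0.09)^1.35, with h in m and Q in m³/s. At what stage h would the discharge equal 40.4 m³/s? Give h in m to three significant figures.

2.61 m

h − h₀ = (Q/C)^(1/b) = (40.4/11.6)^(1/1.35) = 2.520 m
h = 0.09 + 2.520 = 2.610 m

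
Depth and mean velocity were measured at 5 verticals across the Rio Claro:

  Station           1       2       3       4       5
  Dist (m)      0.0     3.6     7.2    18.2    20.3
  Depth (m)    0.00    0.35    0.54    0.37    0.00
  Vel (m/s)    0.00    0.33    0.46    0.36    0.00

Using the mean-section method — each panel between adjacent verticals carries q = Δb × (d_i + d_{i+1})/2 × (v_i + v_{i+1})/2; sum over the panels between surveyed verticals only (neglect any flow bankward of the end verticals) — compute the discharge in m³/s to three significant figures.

Panel 1-2: Δb = 3.6 m, d̄ = (0.00+0.35)/2 = 0.175, v̄ = (0.00+0.33)/2 = 0.165 → q = 3.6×0.175×0.165 = 0.1040 m³/s
Panel 2-3: Δb = 3.6 m, d̄ = (0.35+0.54)/2 = 0.445, v̄ = (0.33+0.46)/2 = 0.395 → q = 3.6×0.445×0.395 = 0.6328 m³/s
Panel 3-4: Δb = 11 m, d̄ = (0.54+0.37)/2 = 0.455, v̄ = (0.46+0.36)/2 = 0.41 → q = 11×0.455×0.41 = 2.052 m³/s
Panel 4-5: Δb = 2.1 m, d̄ = (0.37+0.00)/2 = 0.185, v̄ = (0.36+0.00)/2 = 0.18 → q = 2.1×0.185×0.18 = 0.06993 m³/s
Q = Σ q = 2.859 m³/s

2.86 m³/s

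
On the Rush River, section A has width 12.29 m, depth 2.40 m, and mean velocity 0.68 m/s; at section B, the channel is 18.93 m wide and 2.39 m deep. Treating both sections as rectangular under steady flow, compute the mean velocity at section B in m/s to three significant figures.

0.443 m/s

Q = A₁V₁ = (12.29×2.40) × 0.68 = 20.06 m³/s
A₂ = 18.93 × 2.39 = 45.24 m²
V₂ = Q/A₂ = 20.06/45.24 = 0.4433 m/s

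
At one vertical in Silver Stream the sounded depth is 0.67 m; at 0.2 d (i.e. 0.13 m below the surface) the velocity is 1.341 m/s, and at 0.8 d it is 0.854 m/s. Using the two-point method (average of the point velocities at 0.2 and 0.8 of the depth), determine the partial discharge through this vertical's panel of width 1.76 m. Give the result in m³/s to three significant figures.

v̄ = (1.341 + 0.854) / 2 = 1.098 m/s
q = v̄ × d × w = 1.098 × 0.67 × 1.76 = 1.294 m³/s

1.29 m³/s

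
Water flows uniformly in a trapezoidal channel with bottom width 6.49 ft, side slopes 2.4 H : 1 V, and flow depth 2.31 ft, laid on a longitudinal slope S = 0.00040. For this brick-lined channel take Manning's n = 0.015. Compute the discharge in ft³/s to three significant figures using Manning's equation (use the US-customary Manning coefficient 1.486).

72.3 ft³/s

A = (b + z·y)·y = (6.49 + 2.4×2.31)×2.31 = 27.80 ft²
P = b + 2y√(1+z²) = 6.49 + 2×2.31×√(1+2.4²) = 18.50 ft
R = A/P = 27.80/18.50 = 1.502 ft
Q = (1.486/n)·A·R^(2/3)·S^(1/2) = (1.486/0.015) × 27.80 × 1.502^(2/3) × 0.00040^(1/2) = 72.25 ft³/s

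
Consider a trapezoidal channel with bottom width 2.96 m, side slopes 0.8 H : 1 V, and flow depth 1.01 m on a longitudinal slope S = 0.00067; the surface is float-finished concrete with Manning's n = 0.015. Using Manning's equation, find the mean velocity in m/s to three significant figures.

1.34 m/s

A = (b + z·y)·y = (2.96 + 0.8×1.01)×1.01 = 3.806 m²
P = b + 2y√(1+z²) = 2.96 + 2×1.01×√(1+0.8²) = 5.547 m
R = A/P = 3.806/5.547 = 0.6861 m
Q = (1/n)·A·R^(2/3)·S^(1/2) = (1/0.015) × 3.806 × 0.6861^(2/3) × 0.00067^(1/2) = 5.109 m³/s
V = Q/A = 5.109/3.806 = 1.342 m/s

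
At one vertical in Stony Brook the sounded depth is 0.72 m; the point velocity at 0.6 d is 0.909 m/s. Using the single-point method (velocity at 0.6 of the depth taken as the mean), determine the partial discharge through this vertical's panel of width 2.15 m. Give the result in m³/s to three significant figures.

v̄ = v₀.₆ = 0.909 m/s
q = v̄ × d × w = 0.9090 × 0.72 × 2.15 = 1.407 m³/s

1.41 m³/s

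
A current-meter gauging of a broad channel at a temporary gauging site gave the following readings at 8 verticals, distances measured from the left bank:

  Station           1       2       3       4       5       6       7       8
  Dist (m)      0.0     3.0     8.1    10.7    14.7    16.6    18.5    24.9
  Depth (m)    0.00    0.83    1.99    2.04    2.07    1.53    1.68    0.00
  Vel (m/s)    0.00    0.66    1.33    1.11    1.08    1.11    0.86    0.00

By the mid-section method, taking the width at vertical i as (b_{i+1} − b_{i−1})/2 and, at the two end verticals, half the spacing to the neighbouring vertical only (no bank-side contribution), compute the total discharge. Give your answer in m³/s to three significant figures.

35.7 m³/s

w_2 = (8.1 − 0.0)/2 = 4.05 m; q_2 = 0.66 × 0.83 × 4.05 = 2.219 m³/s
w_3 = (10.7 − 3.0)/2 = 3.85 m; q_3 = 1.33 × 1.99 × 3.85 = 10.19 m³/s
w_4 = (14.7 − 8.1)/2 = 3.3 m; q_4 = 1.11 × 2.04 × 3.3 = 7.473 m³/s
w_5 = (16.6 − 10.7)/2 = 2.95 m; q_5 = 1.08 × 2.07 × 2.95 = 6.595 m³/s
w_6 = (18.5 − 14.7)/2 = 1.9 m; q_6 = 1.11 × 1.53 × 1.9 = 3.227 m³/s
w_7 = (24.9 − 16.6)/2 = 4.15 m; q_7 = 0.86 × 1.68 × 4.15 = 5.996 m³/s
Stations 1, 8 contribute zero (depth or velocity is 0).
Q = Σ qᵢ = 35.70 m³/s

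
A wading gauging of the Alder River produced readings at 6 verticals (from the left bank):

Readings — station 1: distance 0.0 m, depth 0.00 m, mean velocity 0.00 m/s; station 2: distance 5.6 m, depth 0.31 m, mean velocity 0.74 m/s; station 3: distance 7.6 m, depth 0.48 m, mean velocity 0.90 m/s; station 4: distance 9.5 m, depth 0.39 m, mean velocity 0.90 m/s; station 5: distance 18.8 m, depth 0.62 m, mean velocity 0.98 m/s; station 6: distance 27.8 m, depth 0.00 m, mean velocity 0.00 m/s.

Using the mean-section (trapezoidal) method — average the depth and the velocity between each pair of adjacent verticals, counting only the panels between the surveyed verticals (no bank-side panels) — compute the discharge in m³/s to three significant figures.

7.49 m³/s

Panel 1-2: Δb = 5.6 m, d̄ = (0.00+0.31)/2 = 0.155, v̄ = (0.00+0.74)/2 = 0.37 → q = 5.6×0.155×0.37 = 0.3212 m³/s
Panel 2-3: Δb = 2 m, d̄ = (0.31+0.48)/2 = 0.395, v̄ = (0.74+0.90)/2 = 0.82 → q = 2×0.395×0.82 = 0.6478 m³/s
Panel 3-4: Δb = 1.9 m, d̄ = (0.48+0.39)/2 = 0.435, v̄ = (0.90+0.90)/2 = 0.9 → q = 1.9×0.435×0.9 = 0.7439 m³/s
Panel 4-5: Δb = 9.3 m, d̄ = (0.39+0.62)/2 = 0.505, v̄ = (0.90+0.98)/2 = 0.94 → q = 9.3×0.505×0.94 = 4.415 m³/s
Panel 5-6: Δb = 9 m, d̄ = (0.62+0.00)/2 = 0.31, v̄ = (0.98+0.00)/2 = 0.49 → q = 9×0.31×0.49 = 1.367 m³/s
Q = Σ q = 7.495 m³/s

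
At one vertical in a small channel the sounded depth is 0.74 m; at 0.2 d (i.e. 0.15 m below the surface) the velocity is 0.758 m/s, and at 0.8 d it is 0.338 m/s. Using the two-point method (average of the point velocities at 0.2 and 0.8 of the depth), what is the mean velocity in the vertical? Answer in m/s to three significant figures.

0.548 m/s

v̄ = (0.758 + 0.338) / 2 = 0.5480 m/s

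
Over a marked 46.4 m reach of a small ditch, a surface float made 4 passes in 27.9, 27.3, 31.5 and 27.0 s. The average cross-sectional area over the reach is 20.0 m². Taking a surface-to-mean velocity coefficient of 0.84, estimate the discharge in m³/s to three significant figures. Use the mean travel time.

t̄ = (27.9 + 27.3 + 31.5 + 27.0) / 4 = 28.425 s
v_surface = L / t̄ = 46.4 / 28.425 = 1.632 m/s
v_mean = 0.84 × 1.632 = 1.371 m/s
Q = A × v_mean = 20.0 × 1.371 = 27.42 m³/s

27.4 m³/s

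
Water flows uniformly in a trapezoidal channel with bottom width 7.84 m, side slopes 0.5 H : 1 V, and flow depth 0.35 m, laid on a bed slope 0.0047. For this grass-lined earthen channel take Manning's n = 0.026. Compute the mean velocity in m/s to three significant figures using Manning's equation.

1.25 m/s

A = (b + z·y)·y = (7.84 + 0.5×0.35)×0.35 = 2.805 m²
P = b + 2y√(1+z²) = 7.84 + 2×0.35×√(1+0.5²) = 8.623 m
R = A/P = 2.805/8.623 = 0.3253 m
Q = (1/n)·A·R^(2/3)·S^(1/2) = (1/0.026) × 2.805 × 0.3253^(2/3) × 0.0047^(1/2) = 3.499 m³/s
V = Q/A = 3.499/2.805 = 1.247 m/s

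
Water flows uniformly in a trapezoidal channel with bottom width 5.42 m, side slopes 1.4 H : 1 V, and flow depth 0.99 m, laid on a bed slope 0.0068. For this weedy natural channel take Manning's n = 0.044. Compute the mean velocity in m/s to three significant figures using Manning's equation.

1.57 m/s

A = (b + z·y)·y = (5.42 + 1.4×0.99)×0.99 = 6.738 m²
P = b + 2y√(1+z²) = 5.42 + 2×0.99×√(1+1.4²) = 8.827 m
R = A/P = 6.738/8.827 = 0.7634 m
Q = (1/n)·A·R^(2/3)·S^(1/2) = (1/0.044) × 6.738 × 0.7634^(2/3) × 0.0068^(1/2) = 10.55 m³/s
V = Q/A = 10.55/6.738 = 1.565 m/s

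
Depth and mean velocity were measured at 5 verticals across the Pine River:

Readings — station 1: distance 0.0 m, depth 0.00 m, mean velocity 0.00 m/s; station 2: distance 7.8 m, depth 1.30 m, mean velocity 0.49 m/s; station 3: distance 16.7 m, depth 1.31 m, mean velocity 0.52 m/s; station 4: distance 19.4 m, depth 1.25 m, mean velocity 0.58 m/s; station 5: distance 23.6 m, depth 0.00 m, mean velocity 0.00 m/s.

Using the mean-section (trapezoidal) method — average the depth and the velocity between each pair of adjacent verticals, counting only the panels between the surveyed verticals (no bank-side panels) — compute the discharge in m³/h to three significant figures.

Panel 1-2: Δb = 7.8 m, d̄ = (0.00+1.30)/2 = 0.65, v̄ = (0.00+0.49)/2 = 0.245 → q = 7.8×0.65×0.245 = 1.242 m³/s
Panel 2-3: Δb = 8.9 m, d̄ = (1.30+1.31)/2 = 1.305, v̄ = (0.49+0.52)/2 = 0.505 → q = 8.9×1.305×0.505 = 5.865 m³/s
Panel 3-4: Δb = 2.7 m, d̄ = (1.31+1.25)/2 = 1.28, v̄ = (0.52+0.58)/2 = 0.55 → q = 2.7×1.28×0.55 = 1.901 m³/s
Panel 4-5: Δb = 4.2 m, d̄ = (1.25+0.00)/2 = 0.625, v̄ = (0.58+0.00)/2 = 0.29 → q = 4.2×0.625×0.29 = 0.7613 m³/s
Q = Σ q = 9.770 m³/s
= 9.770 × 3600 = 35170 m³/h

35200 m³/h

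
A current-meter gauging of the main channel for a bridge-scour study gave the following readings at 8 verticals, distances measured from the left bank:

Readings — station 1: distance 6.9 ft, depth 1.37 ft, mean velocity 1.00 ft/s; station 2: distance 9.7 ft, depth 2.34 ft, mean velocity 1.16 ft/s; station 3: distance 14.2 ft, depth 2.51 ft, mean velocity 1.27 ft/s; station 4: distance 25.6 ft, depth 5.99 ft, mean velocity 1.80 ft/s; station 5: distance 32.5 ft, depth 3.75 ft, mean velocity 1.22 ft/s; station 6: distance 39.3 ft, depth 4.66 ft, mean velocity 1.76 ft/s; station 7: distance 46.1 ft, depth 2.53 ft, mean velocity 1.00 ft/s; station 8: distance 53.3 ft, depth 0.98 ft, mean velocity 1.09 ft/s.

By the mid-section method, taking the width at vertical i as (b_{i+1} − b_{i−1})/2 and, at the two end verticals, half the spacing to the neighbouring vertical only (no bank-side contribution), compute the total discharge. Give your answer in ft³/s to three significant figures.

244 ft³/s

w_1 = (9.7 − 6.9)/2 = 1.4 ft; q_1 = 1.00 × 1.37 × 1.4 = 1.918 ft³/s
w_2 = (14.2 − 6.9)/2 = 3.65 ft; q_2 = 1.16 × 2.34 × 3.65 = 9.908 ft³/s
w_3 = (25.6 − 9.7)/2 = 7.95 ft; q_3 = 1.27 × 2.51 × 7.95 = 25.34 ft³/s
w_4 = (32.5 − 14.2)/2 = 9.15 ft; q_4 = 1.80 × 5.99 × 9.15 = 98.66 ft³/s
w_5 = (39.3 − 25.6)/2 = 6.85 ft; q_5 = 1.22 × 3.75 × 6.85 = 31.34 ft³/s
w_6 = (46.1 − 32.5)/2 = 6.8 ft; q_6 = 1.76 × 4.66 × 6.8 = 55.77 ft³/s
w_7 = (53.3 − 39.3)/2 = 7 ft; q_7 = 1.00 × 2.53 × 7 = 17.71 ft³/s
w_8 = (53.3 − 46.1)/2 = 3.6 ft; q_8 = 1.09 × 0.98 × 3.6 = 3.846 ft³/s
Q = Σ qᵢ = 244.5 ft³/s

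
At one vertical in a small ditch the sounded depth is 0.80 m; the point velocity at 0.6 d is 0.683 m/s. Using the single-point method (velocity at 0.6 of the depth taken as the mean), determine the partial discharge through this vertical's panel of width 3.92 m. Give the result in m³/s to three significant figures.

2.14 m³/s

v̄ = v₀.₆ = 0.683 m/s
q = v̄ × d × w = 0.6830 × 0.80 × 3.92 = 2.142 m³/s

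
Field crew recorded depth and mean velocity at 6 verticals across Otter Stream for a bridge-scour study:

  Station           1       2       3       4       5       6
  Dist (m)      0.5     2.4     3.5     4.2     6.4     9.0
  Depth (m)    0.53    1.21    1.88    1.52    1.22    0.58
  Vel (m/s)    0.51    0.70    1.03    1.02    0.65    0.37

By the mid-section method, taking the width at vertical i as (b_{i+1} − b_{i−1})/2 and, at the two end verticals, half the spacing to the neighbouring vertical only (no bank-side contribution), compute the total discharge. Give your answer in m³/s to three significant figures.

7.70 m³/s

w_1 = (2.4 − 0.5)/2 = 0.95 m; q_1 = 0.51 × 0.53 × 0.95 = 0.2568 m³/s
w_2 = (3.5 − 0.5)/2 = 1.5 m; q_2 = 0.70 × 1.21 × 1.5 = 1.271 m³/s
w_3 = (4.2 − 2.4)/2 = 0.9 m; q_3 = 1.03 × 1.88 × 0.9 = 1.743 m³/s
w_4 = (6.4 − 3.5)/2 = 1.45 m; q_4 = 1.02 × 1.52 × 1.45 = 2.248 m³/s
w_5 = (9.0 − 4.2)/2 = 2.4 m; q_5 = 0.65 × 1.22 × 2.4 = 1.903 m³/s
w_6 = (9.0 − 6.4)/2 = 1.3 m; q_6 = 0.37 × 0.58 × 1.3 = 0.2790 m³/s
Q = Σ qᵢ = 7.700 m³/s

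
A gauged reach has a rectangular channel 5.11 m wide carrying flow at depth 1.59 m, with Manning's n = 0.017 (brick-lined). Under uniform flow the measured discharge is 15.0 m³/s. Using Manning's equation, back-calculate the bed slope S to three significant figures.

A = b·y = 5.11 × 1.59 = 8.125 m²
P = b + 2y = 5.11 + 2×1.59 = 8.290 m
R = A/P = 8.125/8.290 = 0.9801 m
S = (Q·n / (1·A·R^(2/3)))² = (15.0×0.017 / (1×8.125×0.9867))² = 0.001012

0.00101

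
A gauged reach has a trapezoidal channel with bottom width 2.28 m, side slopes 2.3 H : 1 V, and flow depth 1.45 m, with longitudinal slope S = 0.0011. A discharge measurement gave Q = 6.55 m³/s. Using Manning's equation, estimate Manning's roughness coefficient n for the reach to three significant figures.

0.0371

A = (b + z·y)·y = (2.28 + 2.3×1.45)×1.45 = 8.142 m²
P = b + 2y√(1+z²) = 2.28 + 2×1.45×√(1+2.3²) = 9.553 m
R = A/P = 8.142/9.553 = 0.8523 m
n = (1/Q)·A·R^(2/3)·S^(1/2) = (1/6.55) × 8.142 × 0.8989 × 0.03317 = 0.03706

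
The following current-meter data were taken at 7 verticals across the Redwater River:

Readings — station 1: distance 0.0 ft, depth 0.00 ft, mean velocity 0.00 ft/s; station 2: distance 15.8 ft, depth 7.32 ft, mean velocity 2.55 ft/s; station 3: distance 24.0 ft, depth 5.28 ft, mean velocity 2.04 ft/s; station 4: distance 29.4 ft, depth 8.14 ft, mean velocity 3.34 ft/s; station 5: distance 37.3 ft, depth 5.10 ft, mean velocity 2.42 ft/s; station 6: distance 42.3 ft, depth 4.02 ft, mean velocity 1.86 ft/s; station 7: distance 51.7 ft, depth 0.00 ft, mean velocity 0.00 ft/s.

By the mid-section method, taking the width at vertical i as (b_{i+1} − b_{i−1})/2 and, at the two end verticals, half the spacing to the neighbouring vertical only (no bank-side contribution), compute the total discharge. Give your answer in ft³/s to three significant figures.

611 ft³/s

w_2 = (24.0 − 0.0)/2 = 12 ft; q_2 = 2.55 × 7.32 × 12 = 224.0 ft³/s
w_3 = (29.4 − 15.8)/2 = 6.8 ft; q_3 = 2.04 × 5.28 × 6.8 = 73.24 ft³/s
w_4 = (37.3 − 24.0)/2 = 6.65 ft; q_4 = 3.34 × 8.14 × 6.65 = 180.8 ft³/s
w_5 = (42.3 − 29.4)/2 = 6.45 ft; q_5 = 2.42 × 5.10 × 6.45 = 79.61 ft³/s
w_6 = (51.7 − 37.3)/2 = 7.2 ft; q_6 = 1.86 × 4.02 × 7.2 = 53.84 ft³/s
Stations 1, 7 contribute zero (depth or velocity is 0).
Q = Σ qᵢ = 611.5 ft³/s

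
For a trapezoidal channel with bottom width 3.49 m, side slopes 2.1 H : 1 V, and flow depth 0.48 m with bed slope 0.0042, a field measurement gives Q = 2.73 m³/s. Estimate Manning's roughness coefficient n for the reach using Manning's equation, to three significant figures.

A = (b + z·y)·y = (3.49 + 2.1×0.48)×0.48 = 2.159 m²
P = b + 2y√(1+z²) = 3.49 + 2×0.48×√(1+2.1²) = 5.723 m
R = A/P = 2.159/5.723 = 0.3773 m
n = (1/Q)·A·R^(2/3)·S^(1/2) = (1/2.73) × 2.159 × 0.5221 × 0.06481 = 0.02676

0.0268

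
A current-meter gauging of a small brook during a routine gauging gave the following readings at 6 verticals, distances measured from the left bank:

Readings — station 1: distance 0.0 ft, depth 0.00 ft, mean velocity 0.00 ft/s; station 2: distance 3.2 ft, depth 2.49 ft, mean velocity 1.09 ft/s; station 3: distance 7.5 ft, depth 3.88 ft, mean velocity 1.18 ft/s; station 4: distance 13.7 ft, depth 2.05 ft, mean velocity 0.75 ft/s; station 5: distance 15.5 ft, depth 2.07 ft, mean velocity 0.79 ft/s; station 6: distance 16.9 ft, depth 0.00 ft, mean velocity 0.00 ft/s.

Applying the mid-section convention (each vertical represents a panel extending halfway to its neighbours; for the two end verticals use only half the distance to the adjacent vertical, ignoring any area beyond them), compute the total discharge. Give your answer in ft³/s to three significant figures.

w_2 = (7.5 − 0.0)/2 = 3.75 ft; q_2 = 1.09 × 2.49 × 3.75 = 10.18 ft³/s
w_3 = (13.7 − 3.2)/2 = 5.25 ft; q_3 = 1.18 × 3.88 × 5.25 = 24.04 ft³/s
w_4 = (15.5 − 7.5)/2 = 4 ft; q_4 = 0.75 × 2.05 × 4 = 6.150 ft³/s
w_5 = (16.9 − 13.7)/2 = 1.6 ft; q_5 = 0.79 × 2.07 × 1.6 = 2.616 ft³/s
Stations 1, 6 contribute zero (depth or velocity is 0).
Q = Σ qᵢ = 42.98 ft³/s

43.0 ft³/s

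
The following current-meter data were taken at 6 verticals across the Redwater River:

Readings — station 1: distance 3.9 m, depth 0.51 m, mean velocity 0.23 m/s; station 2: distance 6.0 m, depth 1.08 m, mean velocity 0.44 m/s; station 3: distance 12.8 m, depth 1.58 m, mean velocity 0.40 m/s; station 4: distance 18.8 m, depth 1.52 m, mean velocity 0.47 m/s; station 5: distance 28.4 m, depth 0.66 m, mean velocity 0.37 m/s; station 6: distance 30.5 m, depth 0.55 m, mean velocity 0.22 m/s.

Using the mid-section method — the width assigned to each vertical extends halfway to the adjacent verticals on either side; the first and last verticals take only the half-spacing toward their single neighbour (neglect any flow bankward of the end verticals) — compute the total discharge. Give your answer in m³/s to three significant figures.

13.4 m³/s

w_1 = (6.0 − 3.9)/2 = 1.05 m; q_1 = 0.23 × 0.51 × 1.05 = 0.1232 m³/s
w_2 = (12.8 − 3.9)/2 = 4.45 m; q_2 = 0.44 × 1.08 × 4.45 = 2.115 m³/s
w_3 = (18.8 − 6.0)/2 = 6.4 m; q_3 = 0.40 × 1.58 × 6.4 = 4.045 m³/s
w_4 = (28.4 − 12.8)/2 = 7.8 m; q_4 = 0.47 × 1.52 × 7.8 = 5.572 m³/s
w_5 = (30.5 − 18.8)/2 = 5.85 m; q_5 = 0.37 × 0.66 × 5.85 = 1.429 m³/s
w_6 = (30.5 − 28.4)/2 = 1.05 m; q_6 = 0.22 × 0.55 × 1.05 = 0.1271 m³/s
Q = Σ qᵢ = 13.41 m³/s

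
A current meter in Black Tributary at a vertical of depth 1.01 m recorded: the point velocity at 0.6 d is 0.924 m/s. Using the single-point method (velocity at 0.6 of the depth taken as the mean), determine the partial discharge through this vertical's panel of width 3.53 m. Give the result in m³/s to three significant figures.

v̄ = v₀.₆ = 0.924 m/s
q = v̄ × d × w = 0.9240 × 1.01 × 3.53 = 3.294 m³/s

3.29 m³/s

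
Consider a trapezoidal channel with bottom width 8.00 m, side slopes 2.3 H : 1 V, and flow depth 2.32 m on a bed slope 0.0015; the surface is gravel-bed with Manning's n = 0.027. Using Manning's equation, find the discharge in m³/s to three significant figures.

60.1 m³/s

A = (b + z·y)·y = (8.00 + 2.3×2.32)×2.32 = 30.94 m²
P = b + 2y√(1+z²) = 8.00 + 2×2.32×√(1+2.3²) = 19.64 m
R = A/P = 30.94/19.64 = 1.576 m
Q = (1/n)·A·R^(2/3)·S^(1/2) = (1/0.027) × 30.94 × 1.576^(2/3) × 0.0015^(1/2) = 60.09 m³/s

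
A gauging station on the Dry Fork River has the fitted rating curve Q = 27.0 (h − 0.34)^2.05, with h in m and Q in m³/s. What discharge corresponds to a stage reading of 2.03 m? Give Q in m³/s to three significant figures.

79.2 m³/s

Q = 27.0 × (2.03 − 0.34)^2.05 = 27.0 × 1.69^2.05 = 79.16 m³/s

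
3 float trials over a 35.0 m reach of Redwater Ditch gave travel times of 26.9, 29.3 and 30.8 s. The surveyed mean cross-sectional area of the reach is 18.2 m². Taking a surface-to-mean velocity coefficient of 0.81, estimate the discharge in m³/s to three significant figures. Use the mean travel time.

17.8 m³/s

t̄ = (26.9 + 29.3 + 30.8) / 3 = 29 s
v_surface = L / t̄ = 35.0 / 29 = 1.207 m/s
v_mean = 0.81 × 1.207 = 0.9776 m/s
Q = A × v_mean = 18.2 × 0.9776 = 17.79 m³/s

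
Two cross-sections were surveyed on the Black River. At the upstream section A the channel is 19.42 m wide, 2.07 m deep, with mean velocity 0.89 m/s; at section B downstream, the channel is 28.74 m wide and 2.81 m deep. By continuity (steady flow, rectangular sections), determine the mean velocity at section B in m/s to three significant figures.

Q = A₁V₁ = (19.42×2.07) × 0.89 = 35.78 m³/s
A₂ = 28.74 × 2.81 = 80.76 m²
V₂ = Q/A₂ = 35.78/80.76 = 0.4430 m/s

0.443 m/s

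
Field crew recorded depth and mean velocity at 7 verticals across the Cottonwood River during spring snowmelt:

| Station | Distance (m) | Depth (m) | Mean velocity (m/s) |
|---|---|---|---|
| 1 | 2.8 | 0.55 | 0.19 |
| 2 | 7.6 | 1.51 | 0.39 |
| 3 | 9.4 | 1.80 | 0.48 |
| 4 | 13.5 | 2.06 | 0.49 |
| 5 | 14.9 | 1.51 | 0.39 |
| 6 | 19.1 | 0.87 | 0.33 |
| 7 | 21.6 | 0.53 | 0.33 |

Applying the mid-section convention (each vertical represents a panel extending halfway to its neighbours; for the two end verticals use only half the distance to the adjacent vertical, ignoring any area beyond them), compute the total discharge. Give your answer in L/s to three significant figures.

10300 L/s

w_1 = (7.6 − 2.8)/2 = 2.4 m; q_1 = 0.19 × 0.55 × 2.4 = 0.2508 m³/s
w_2 = (9.4 − 2.8)/2 = 3.3 m; q_2 = 0.39 × 1.51 × 3.3 = 1.943 m³/s
w_3 = (13.5 − 7.6)/2 = 2.95 m; q_3 = 0.48 × 1.80 × 2.95 = 2.549 m³/s
w_4 = (14.9 − 9.4)/2 = 2.75 m; q_4 = 0.49 × 2.06 × 2.75 = 2.776 m³/s
w_5 = (19.1 − 13.5)/2 = 2.8 m; q_5 = 0.39 × 1.51 × 2.8 = 1.649 m³/s
w_6 = (21.6 − 14.9)/2 = 3.35 m; q_6 = 0.33 × 0.87 × 3.35 = 0.9618 m³/s
w_7 = (21.6 − 19.1)/2 = 1.25 m; q_7 = 0.33 × 0.53 × 1.25 = 0.2186 m³/s
Q = Σ qᵢ = 10.35 m³/s
= 10.35 × 1000 = 10350 L/s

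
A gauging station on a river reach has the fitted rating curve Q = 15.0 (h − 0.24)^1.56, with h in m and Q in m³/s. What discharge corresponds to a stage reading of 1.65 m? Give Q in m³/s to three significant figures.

Q = 15.0 × (1.65 − 0.24)^1.56 = 15.0 × 1.41^1.56 = 25.64 m³/s

25.6 m³/s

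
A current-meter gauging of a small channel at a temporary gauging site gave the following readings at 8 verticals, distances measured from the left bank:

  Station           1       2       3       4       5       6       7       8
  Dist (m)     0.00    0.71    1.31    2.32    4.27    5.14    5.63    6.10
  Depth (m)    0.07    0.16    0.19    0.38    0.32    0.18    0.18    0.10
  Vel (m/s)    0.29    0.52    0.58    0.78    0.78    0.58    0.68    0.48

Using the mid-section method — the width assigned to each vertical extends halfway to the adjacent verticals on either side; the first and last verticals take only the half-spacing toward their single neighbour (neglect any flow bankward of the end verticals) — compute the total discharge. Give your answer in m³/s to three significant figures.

w_1 = (0.71 − 0.00)/2 = 0.355 m; q_1 = 0.29 × 0.07 × 0.355 = 0.007207 m³/s
w_2 = (1.31 − 0.00)/2 = 0.655 m; q_2 = 0.52 × 0.16 × 0.655 = 0.05450 m³/s
w_3 = (2.32 − 0.71)/2 = 0.805 m; q_3 = 0.58 × 0.19 × 0.805 = 0.08871 m³/s
w_4 = (4.27 − 1.31)/2 = 1.48 m; q_4 = 0.78 × 0.38 × 1.48 = 0.4387 m³/s
w_5 = (5.14 − 2.32)/2 = 1.41 m; q_5 = 0.78 × 0.32 × 1.41 = 0.3519 m³/s
w_6 = (5.63 − 4.27)/2 = 0.68 m; q_6 = 0.58 × 0.18 × 0.68 = 0.07099 m³/s
w_7 = (6.10 − 5.14)/2 = 0.48 m; q_7 = 0.68 × 0.18 × 0.48 = 0.05875 m³/s
w_8 = (6.10 − 5.63)/2 = 0.235 m; q_8 = 0.48 × 0.10 × 0.235 = 0.01128 m³/s
Q = Σ qᵢ = 1.082 m³/s

1.08 m³/s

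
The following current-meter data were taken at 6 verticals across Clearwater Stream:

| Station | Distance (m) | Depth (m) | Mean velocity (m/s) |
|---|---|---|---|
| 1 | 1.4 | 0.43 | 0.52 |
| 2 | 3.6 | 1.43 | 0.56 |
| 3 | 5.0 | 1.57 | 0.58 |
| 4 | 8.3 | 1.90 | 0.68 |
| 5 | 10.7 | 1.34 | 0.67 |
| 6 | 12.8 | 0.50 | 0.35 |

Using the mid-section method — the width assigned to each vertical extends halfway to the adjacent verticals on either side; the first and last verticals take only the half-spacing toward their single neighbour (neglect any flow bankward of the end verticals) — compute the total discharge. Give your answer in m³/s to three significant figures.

9.71 m³/s

w_1 = (3.6 − 1.4)/2 = 1.1 m; q_1 = 0.52 × 0.43 × 1.1 = 0.2460 m³/s
w_2 = (5.0 − 1.4)/2 = 1.8 m; q_2 = 0.56 × 1.43 × 1.8 = 1.441 m³/s
w_3 = (8.3 − 3.6)/2 = 2.35 m; q_3 = 0.58 × 1.57 × 2.35 = 2.140 m³/s
w_4 = (10.7 − 5.0)/2 = 2.85 m; q_4 = 0.68 × 1.90 × 2.85 = 3.682 m³/s
w_5 = (12.8 − 8.3)/2 = 2.25 m; q_5 = 0.67 × 1.34 × 2.25 = 2.020 m³/s
w_6 = (12.8 − 10.7)/2 = 1.05 m; q_6 = 0.35 × 0.50 × 1.05 = 0.1838 m³/s
Q = Σ qᵢ = 9.713 m³/s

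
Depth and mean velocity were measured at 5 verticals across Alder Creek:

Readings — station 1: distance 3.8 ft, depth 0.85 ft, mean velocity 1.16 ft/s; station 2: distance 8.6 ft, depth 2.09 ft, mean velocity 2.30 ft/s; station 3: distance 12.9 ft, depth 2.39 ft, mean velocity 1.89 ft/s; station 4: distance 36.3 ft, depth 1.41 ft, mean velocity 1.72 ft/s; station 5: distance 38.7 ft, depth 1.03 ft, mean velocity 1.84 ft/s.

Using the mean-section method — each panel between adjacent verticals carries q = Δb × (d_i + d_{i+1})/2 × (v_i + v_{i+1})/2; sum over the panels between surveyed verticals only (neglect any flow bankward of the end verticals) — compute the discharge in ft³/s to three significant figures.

118 ft³/s

Panel 1-2: Δb = 4.8 ft, d̄ = (0.85+2.09)/2 = 1.47, v̄ = (1.16+2.30)/2 = 1.73 → q = 4.8×1.47×1.73 = 12.21 ft³/s
Panel 2-3: Δb = 4.3 ft, d̄ = (2.09+2.39)/2 = 2.24, v̄ = (2.30+1.89)/2 = 2.095 → q = 4.3×2.24×2.095 = 20.18 ft³/s
Panel 3-4: Δb = 23.4 ft, d̄ = (2.39+1.41)/2 = 1.9, v̄ = (1.89+1.72)/2 = 1.805 → q = 23.4×1.9×1.805 = 80.25 ft³/s
Panel 4-5: Δb = 2.4 ft, d̄ = (1.41+1.03)/2 = 1.22, v̄ = (1.72+1.84)/2 = 1.78 → q = 2.4×1.22×1.78 = 5.212 ft³/s
Q = Σ q = 117.8 ft³/s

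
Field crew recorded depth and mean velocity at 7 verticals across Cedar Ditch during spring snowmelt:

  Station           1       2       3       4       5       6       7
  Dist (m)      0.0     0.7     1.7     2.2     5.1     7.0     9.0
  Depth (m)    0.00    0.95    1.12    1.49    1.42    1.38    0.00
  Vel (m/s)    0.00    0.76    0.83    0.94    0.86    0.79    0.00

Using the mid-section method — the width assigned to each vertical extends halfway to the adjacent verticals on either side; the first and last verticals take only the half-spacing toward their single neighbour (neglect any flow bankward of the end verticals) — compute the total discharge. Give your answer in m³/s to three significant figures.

8.75 m³/s

w_2 = (1.7 − 0.0)/2 = 0.85 m; q_2 = 0.76 × 0.95 × 0.85 = 0.6137 m³/s
w_3 = (2.2 − 0.7)/2 = 0.75 m; q_3 = 0.83 × 1.12 × 0.75 = 0.6972 m³/s
w_4 = (5.1 − 1.7)/2 = 1.7 m; q_4 = 0.94 × 1.49 × 1.7 = 2.381 m³/s
w_5 = (7.0 − 2.2)/2 = 2.4 m; q_5 = 0.86 × 1.42 × 2.4 = 2.931 m³/s
w_6 = (9.0 − 5.1)/2 = 1.95 m; q_6 = 0.79 × 1.38 × 1.95 = 2.126 m³/s
Stations 1, 7 contribute zero (depth or velocity is 0).
Q = Σ qᵢ = 8.749 m³/s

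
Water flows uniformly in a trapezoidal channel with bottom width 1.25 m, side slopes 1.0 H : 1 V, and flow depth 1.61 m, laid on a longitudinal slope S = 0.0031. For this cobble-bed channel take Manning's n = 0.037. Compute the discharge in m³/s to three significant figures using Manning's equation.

A = (b + z·y)·y = (1.25 + 1.0×1.61)×1.61 = 4.605 m²
P = b + 2y√(1+z²) = 1.25 + 2×1.61×√(1+1.0²) = 5.804 m
R = A/P = 4.605/5.804 = 0.7934 m
Q = (1/n)·A·R^(2/3)·S^(1/2) = (1/0.037) × 4.605 × 0.7934^(2/3) × 0.0031^(1/2) = 5.938 m³/s

5.94 m³/s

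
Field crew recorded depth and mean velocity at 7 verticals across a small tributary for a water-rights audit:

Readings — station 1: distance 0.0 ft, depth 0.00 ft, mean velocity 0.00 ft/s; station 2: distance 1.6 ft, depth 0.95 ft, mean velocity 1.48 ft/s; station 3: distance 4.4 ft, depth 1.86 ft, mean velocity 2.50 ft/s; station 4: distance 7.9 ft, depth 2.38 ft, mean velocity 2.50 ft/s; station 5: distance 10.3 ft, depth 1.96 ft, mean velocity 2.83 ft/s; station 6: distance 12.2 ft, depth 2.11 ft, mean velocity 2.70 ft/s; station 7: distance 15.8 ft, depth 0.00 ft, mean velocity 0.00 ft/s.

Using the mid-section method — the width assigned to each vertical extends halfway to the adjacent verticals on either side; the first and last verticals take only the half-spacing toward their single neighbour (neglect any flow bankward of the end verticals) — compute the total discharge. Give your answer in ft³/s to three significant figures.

w_2 = (4.4 − 0.0)/2 = 2.2 ft; q_2 = 1.48 × 0.95 × 2.2 = 3.093 ft³/s
w_3 = (7.9 − 1.6)/2 = 3.15 ft; q_3 = 2.50 × 1.86 × 3.15 = 14.65 ft³/s
w_4 = (10.3 − 4.4)/2 = 2.95 ft; q_4 = 2.50 × 2.38 × 2.95 = 17.55 ft³/s
w_5 = (12.2 − 7.9)/2 = 2.15 ft; q_5 = 2.83 × 1.96 × 2.15 = 11.93 ft³/s
w_6 = (15.8 − 10.3)/2 = 2.75 ft; q_6 = 2.70 × 2.11 × 2.75 = 15.67 ft³/s
Stations 1, 7 contribute zero (depth or velocity is 0).
Q = Σ qᵢ = 62.89 ft³/s

62.9 ft³/s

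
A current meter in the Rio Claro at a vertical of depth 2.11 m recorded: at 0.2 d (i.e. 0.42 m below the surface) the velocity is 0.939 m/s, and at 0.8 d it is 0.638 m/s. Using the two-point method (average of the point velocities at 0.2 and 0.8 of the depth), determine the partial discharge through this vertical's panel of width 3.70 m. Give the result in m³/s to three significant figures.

6.16 m³/s

v̄ = (0.939 + 0.638) / 2 = 0.7885 m/s
q = v̄ × d × w = 0.7885 × 2.11 × 3.70 = 6.156 m³/s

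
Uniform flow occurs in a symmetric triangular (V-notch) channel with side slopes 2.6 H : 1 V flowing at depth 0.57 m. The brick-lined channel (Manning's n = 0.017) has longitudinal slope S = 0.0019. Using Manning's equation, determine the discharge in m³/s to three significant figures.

0.896 m³/s

A = z·y² = 2.6×0.57² = 0.8447 m²
P = 2y√(1+z²) = 2×0.57×√(1+2.6²) = 3.176 m
R = A/P = 0.8447/3.176 = 0.2660 m
Q = (1/n)·A·R^(2/3)·S^(1/2) = (1/0.017) × 0.8447 × 0.2660^(2/3) × 0.0019^(1/2) = 0.8959 m³/s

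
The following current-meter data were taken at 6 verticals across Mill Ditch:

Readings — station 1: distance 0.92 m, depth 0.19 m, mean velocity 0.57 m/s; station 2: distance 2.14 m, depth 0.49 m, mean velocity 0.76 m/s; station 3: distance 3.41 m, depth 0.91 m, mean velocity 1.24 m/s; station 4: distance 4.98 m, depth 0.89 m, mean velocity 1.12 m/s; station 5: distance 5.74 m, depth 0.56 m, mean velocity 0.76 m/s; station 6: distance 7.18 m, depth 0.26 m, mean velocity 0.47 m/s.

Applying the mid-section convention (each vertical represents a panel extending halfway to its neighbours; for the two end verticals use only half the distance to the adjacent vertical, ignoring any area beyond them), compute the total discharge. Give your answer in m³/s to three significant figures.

w_1 = (2.14 − 0.92)/2 = 0.61 m; q_1 = 0.57 × 0.19 × 0.61 = 0.06606 m³/s
w_2 = (3.41 − 0.92)/2 = 1.245 m; q_2 = 0.76 × 0.49 × 1.245 = 0.4636 m³/s
w_3 = (4.98 − 2.14)/2 = 1.42 m; q_3 = 1.24 × 0.91 × 1.42 = 1.602 m³/s
w_4 = (5.74 − 3.41)/2 = 1.165 m; q_4 = 1.12 × 0.89 × 1.165 = 1.161 m³/s
w_5 = (7.18 − 4.98)/2 = 1.1 m; q_5 = 0.76 × 0.56 × 1.1 = 0.4682 m³/s
w_6 = (7.18 − 5.74)/2 = 0.72 m; q_6 = 0.47 × 0.26 × 0.72 = 0.08798 m³/s
Q = Σ qᵢ = 3.849 m³/s

3.85 m³/s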